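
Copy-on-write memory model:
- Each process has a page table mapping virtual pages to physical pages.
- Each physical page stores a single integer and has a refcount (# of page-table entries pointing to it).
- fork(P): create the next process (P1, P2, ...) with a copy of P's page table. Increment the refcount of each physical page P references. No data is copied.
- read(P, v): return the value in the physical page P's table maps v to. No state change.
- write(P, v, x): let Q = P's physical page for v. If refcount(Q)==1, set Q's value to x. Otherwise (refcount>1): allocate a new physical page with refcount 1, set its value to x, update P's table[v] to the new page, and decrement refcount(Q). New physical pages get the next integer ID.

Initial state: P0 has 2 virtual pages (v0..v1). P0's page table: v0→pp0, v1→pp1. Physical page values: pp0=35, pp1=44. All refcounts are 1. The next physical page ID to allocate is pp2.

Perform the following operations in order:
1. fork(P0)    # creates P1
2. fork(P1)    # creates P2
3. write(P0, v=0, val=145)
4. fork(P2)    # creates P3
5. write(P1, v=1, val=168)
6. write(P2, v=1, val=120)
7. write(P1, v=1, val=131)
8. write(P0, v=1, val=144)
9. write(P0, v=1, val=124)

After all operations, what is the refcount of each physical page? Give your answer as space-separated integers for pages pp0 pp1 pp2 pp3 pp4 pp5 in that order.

Op 1: fork(P0) -> P1. 2 ppages; refcounts: pp0:2 pp1:2
Op 2: fork(P1) -> P2. 2 ppages; refcounts: pp0:3 pp1:3
Op 3: write(P0, v0, 145). refcount(pp0)=3>1 -> COPY to pp2. 3 ppages; refcounts: pp0:2 pp1:3 pp2:1
Op 4: fork(P2) -> P3. 3 ppages; refcounts: pp0:3 pp1:4 pp2:1
Op 5: write(P1, v1, 168). refcount(pp1)=4>1 -> COPY to pp3. 4 ppages; refcounts: pp0:3 pp1:3 pp2:1 pp3:1
Op 6: write(P2, v1, 120). refcount(pp1)=3>1 -> COPY to pp4. 5 ppages; refcounts: pp0:3 pp1:2 pp2:1 pp3:1 pp4:1
Op 7: write(P1, v1, 131). refcount(pp3)=1 -> write in place. 5 ppages; refcounts: pp0:3 pp1:2 pp2:1 pp3:1 pp4:1
Op 8: write(P0, v1, 144). refcount(pp1)=2>1 -> COPY to pp5. 6 ppages; refcounts: pp0:3 pp1:1 pp2:1 pp3:1 pp4:1 pp5:1
Op 9: write(P0, v1, 124). refcount(pp5)=1 -> write in place. 6 ppages; refcounts: pp0:3 pp1:1 pp2:1 pp3:1 pp4:1 pp5:1

Answer: 3 1 1 1 1 1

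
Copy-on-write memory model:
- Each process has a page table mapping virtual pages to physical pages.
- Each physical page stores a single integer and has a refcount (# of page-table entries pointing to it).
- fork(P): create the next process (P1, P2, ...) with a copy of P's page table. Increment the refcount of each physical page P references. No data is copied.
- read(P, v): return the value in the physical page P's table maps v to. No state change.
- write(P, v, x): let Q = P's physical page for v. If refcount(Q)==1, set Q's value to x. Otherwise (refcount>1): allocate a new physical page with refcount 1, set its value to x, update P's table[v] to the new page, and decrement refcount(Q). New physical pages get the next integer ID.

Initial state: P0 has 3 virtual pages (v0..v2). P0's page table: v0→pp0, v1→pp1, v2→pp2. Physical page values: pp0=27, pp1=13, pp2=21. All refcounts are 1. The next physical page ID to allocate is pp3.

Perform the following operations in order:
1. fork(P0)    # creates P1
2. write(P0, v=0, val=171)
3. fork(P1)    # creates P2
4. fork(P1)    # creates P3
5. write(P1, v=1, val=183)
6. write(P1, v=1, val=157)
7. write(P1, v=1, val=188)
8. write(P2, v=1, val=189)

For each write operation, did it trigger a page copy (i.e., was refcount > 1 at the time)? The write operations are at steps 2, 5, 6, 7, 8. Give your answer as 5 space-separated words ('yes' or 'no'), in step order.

Op 1: fork(P0) -> P1. 3 ppages; refcounts: pp0:2 pp1:2 pp2:2
Op 2: write(P0, v0, 171). refcount(pp0)=2>1 -> COPY to pp3. 4 ppages; refcounts: pp0:1 pp1:2 pp2:2 pp3:1
Op 3: fork(P1) -> P2. 4 ppages; refcounts: pp0:2 pp1:3 pp2:3 pp3:1
Op 4: fork(P1) -> P3. 4 ppages; refcounts: pp0:3 pp1:4 pp2:4 pp3:1
Op 5: write(P1, v1, 183). refcount(pp1)=4>1 -> COPY to pp4. 5 ppages; refcounts: pp0:3 pp1:3 pp2:4 pp3:1 pp4:1
Op 6: write(P1, v1, 157). refcount(pp4)=1 -> write in place. 5 ppages; refcounts: pp0:3 pp1:3 pp2:4 pp3:1 pp4:1
Op 7: write(P1, v1, 188). refcount(pp4)=1 -> write in place. 5 ppages; refcounts: pp0:3 pp1:3 pp2:4 pp3:1 pp4:1
Op 8: write(P2, v1, 189). refcount(pp1)=3>1 -> COPY to pp5. 6 ppages; refcounts: pp0:3 pp1:2 pp2:4 pp3:1 pp4:1 pp5:1

yes yes no no yes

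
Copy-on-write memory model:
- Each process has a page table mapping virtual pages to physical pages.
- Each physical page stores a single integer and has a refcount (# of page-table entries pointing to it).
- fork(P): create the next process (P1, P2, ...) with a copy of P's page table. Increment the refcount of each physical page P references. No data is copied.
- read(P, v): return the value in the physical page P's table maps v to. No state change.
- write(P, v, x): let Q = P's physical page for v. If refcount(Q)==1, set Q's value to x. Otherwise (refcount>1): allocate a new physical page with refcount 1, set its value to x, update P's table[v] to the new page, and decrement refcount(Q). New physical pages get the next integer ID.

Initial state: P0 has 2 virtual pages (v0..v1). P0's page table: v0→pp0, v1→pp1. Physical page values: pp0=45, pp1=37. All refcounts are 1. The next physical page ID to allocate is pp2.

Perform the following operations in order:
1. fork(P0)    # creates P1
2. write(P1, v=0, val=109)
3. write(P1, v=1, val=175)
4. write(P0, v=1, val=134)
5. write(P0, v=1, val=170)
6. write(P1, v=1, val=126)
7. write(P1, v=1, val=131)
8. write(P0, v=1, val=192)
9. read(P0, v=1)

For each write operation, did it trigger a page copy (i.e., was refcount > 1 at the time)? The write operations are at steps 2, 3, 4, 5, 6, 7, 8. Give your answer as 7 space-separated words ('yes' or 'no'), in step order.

Op 1: fork(P0) -> P1. 2 ppages; refcounts: pp0:2 pp1:2
Op 2: write(P1, v0, 109). refcount(pp0)=2>1 -> COPY to pp2. 3 ppages; refcounts: pp0:1 pp1:2 pp2:1
Op 3: write(P1, v1, 175). refcount(pp1)=2>1 -> COPY to pp3. 4 ppages; refcounts: pp0:1 pp1:1 pp2:1 pp3:1
Op 4: write(P0, v1, 134). refcount(pp1)=1 -> write in place. 4 ppages; refcounts: pp0:1 pp1:1 pp2:1 pp3:1
Op 5: write(P0, v1, 170). refcount(pp1)=1 -> write in place. 4 ppages; refcounts: pp0:1 pp1:1 pp2:1 pp3:1
Op 6: write(P1, v1, 126). refcount(pp3)=1 -> write in place. 4 ppages; refcounts: pp0:1 pp1:1 pp2:1 pp3:1
Op 7: write(P1, v1, 131). refcount(pp3)=1 -> write in place. 4 ppages; refcounts: pp0:1 pp1:1 pp2:1 pp3:1
Op 8: write(P0, v1, 192). refcount(pp1)=1 -> write in place. 4 ppages; refcounts: pp0:1 pp1:1 pp2:1 pp3:1
Op 9: read(P0, v1) -> 192. No state change.

yes yes no no no no no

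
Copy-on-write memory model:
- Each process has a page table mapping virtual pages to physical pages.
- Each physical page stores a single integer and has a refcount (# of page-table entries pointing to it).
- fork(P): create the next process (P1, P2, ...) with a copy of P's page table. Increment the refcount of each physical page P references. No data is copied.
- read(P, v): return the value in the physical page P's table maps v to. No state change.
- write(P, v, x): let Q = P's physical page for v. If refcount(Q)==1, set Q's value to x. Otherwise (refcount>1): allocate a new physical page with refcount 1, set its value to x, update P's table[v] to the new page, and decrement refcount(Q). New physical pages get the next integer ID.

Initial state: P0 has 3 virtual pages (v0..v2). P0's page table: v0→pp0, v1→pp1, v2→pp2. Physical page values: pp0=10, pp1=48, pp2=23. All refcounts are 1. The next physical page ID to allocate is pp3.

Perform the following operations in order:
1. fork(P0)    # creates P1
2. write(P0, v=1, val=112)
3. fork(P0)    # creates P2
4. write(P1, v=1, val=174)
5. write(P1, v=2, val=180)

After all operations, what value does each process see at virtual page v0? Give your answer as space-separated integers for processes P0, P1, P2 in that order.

Answer: 10 10 10

Derivation:
Op 1: fork(P0) -> P1. 3 ppages; refcounts: pp0:2 pp1:2 pp2:2
Op 2: write(P0, v1, 112). refcount(pp1)=2>1 -> COPY to pp3. 4 ppages; refcounts: pp0:2 pp1:1 pp2:2 pp3:1
Op 3: fork(P0) -> P2. 4 ppages; refcounts: pp0:3 pp1:1 pp2:3 pp3:2
Op 4: write(P1, v1, 174). refcount(pp1)=1 -> write in place. 4 ppages; refcounts: pp0:3 pp1:1 pp2:3 pp3:2
Op 5: write(P1, v2, 180). refcount(pp2)=3>1 -> COPY to pp4. 5 ppages; refcounts: pp0:3 pp1:1 pp2:2 pp3:2 pp4:1
P0: v0 -> pp0 = 10
P1: v0 -> pp0 = 10
P2: v0 -> pp0 = 10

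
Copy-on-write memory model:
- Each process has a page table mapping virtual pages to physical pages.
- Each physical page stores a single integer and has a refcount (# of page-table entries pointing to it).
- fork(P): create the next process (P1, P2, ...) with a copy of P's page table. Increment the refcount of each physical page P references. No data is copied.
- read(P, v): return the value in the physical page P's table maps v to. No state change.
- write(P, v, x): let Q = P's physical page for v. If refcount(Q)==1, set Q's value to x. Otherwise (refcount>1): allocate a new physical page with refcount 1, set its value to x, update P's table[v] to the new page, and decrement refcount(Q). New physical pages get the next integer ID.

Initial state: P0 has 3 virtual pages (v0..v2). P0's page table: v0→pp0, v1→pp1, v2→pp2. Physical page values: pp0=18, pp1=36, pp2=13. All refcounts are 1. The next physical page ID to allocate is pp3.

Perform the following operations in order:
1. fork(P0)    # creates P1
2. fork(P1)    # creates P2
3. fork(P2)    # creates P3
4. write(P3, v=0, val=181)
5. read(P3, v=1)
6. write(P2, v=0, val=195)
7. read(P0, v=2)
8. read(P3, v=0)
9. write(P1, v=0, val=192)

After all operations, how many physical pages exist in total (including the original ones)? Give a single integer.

Op 1: fork(P0) -> P1. 3 ppages; refcounts: pp0:2 pp1:2 pp2:2
Op 2: fork(P1) -> P2. 3 ppages; refcounts: pp0:3 pp1:3 pp2:3
Op 3: fork(P2) -> P3. 3 ppages; refcounts: pp0:4 pp1:4 pp2:4
Op 4: write(P3, v0, 181). refcount(pp0)=4>1 -> COPY to pp3. 4 ppages; refcounts: pp0:3 pp1:4 pp2:4 pp3:1
Op 5: read(P3, v1) -> 36. No state change.
Op 6: write(P2, v0, 195). refcount(pp0)=3>1 -> COPY to pp4. 5 ppages; refcounts: pp0:2 pp1:4 pp2:4 pp3:1 pp4:1
Op 7: read(P0, v2) -> 13. No state change.
Op 8: read(P3, v0) -> 181. No state change.
Op 9: write(P1, v0, 192). refcount(pp0)=2>1 -> COPY to pp5. 6 ppages; refcounts: pp0:1 pp1:4 pp2:4 pp3:1 pp4:1 pp5:1

Answer: 6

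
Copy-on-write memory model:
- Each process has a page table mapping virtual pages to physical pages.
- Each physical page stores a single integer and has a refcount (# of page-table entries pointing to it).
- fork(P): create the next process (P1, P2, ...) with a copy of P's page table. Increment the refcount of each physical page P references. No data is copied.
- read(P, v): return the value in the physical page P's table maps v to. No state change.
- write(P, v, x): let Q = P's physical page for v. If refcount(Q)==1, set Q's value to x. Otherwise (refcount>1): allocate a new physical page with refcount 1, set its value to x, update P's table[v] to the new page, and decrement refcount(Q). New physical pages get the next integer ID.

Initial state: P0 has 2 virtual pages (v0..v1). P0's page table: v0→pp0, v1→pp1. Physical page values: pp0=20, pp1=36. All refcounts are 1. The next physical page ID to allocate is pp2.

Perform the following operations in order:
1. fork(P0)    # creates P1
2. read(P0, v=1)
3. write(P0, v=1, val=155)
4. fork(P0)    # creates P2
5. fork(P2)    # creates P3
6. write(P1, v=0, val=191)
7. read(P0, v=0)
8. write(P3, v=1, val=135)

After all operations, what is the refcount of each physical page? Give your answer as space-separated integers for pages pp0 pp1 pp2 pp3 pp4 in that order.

Op 1: fork(P0) -> P1. 2 ppages; refcounts: pp0:2 pp1:2
Op 2: read(P0, v1) -> 36. No state change.
Op 3: write(P0, v1, 155). refcount(pp1)=2>1 -> COPY to pp2. 3 ppages; refcounts: pp0:2 pp1:1 pp2:1
Op 4: fork(P0) -> P2. 3 ppages; refcounts: pp0:3 pp1:1 pp2:2
Op 5: fork(P2) -> P3. 3 ppages; refcounts: pp0:4 pp1:1 pp2:3
Op 6: write(P1, v0, 191). refcount(pp0)=4>1 -> COPY to pp3. 4 ppages; refcounts: pp0:3 pp1:1 pp2:3 pp3:1
Op 7: read(P0, v0) -> 20. No state change.
Op 8: write(P3, v1, 135). refcount(pp2)=3>1 -> COPY to pp4. 5 ppages; refcounts: pp0:3 pp1:1 pp2:2 pp3:1 pp4:1

Answer: 3 1 2 1 1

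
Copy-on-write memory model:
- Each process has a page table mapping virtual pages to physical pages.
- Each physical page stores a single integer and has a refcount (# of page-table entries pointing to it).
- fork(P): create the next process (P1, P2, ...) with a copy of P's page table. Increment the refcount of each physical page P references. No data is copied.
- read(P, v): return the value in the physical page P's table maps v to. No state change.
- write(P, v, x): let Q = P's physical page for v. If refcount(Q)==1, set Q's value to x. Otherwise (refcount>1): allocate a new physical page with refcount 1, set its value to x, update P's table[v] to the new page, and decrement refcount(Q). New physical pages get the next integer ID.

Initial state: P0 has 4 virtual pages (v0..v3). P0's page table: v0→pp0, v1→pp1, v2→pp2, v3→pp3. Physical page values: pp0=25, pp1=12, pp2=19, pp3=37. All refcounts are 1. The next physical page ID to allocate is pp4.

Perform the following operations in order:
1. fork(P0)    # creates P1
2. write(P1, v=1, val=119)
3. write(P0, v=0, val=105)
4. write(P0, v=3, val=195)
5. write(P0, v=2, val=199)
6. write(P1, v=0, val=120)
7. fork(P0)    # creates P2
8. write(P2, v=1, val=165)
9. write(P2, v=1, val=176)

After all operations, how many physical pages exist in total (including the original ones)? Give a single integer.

Op 1: fork(P0) -> P1. 4 ppages; refcounts: pp0:2 pp1:2 pp2:2 pp3:2
Op 2: write(P1, v1, 119). refcount(pp1)=2>1 -> COPY to pp4. 5 ppages; refcounts: pp0:2 pp1:1 pp2:2 pp3:2 pp4:1
Op 3: write(P0, v0, 105). refcount(pp0)=2>1 -> COPY to pp5. 6 ppages; refcounts: pp0:1 pp1:1 pp2:2 pp3:2 pp4:1 pp5:1
Op 4: write(P0, v3, 195). refcount(pp3)=2>1 -> COPY to pp6. 7 ppages; refcounts: pp0:1 pp1:1 pp2:2 pp3:1 pp4:1 pp5:1 pp6:1
Op 5: write(P0, v2, 199). refcount(pp2)=2>1 -> COPY to pp7. 8 ppages; refcounts: pp0:1 pp1:1 pp2:1 pp3:1 pp4:1 pp5:1 pp6:1 pp7:1
Op 6: write(P1, v0, 120). refcount(pp0)=1 -> write in place. 8 ppages; refcounts: pp0:1 pp1:1 pp2:1 pp3:1 pp4:1 pp5:1 pp6:1 pp7:1
Op 7: fork(P0) -> P2. 8 ppages; refcounts: pp0:1 pp1:2 pp2:1 pp3:1 pp4:1 pp5:2 pp6:2 pp7:2
Op 8: write(P2, v1, 165). refcount(pp1)=2>1 -> COPY to pp8. 9 ppages; refcounts: pp0:1 pp1:1 pp2:1 pp3:1 pp4:1 pp5:2 pp6:2 pp7:2 pp8:1
Op 9: write(P2, v1, 176). refcount(pp8)=1 -> write in place. 9 ppages; refcounts: pp0:1 pp1:1 pp2:1 pp3:1 pp4:1 pp5:2 pp6:2 pp7:2 pp8:1

Answer: 9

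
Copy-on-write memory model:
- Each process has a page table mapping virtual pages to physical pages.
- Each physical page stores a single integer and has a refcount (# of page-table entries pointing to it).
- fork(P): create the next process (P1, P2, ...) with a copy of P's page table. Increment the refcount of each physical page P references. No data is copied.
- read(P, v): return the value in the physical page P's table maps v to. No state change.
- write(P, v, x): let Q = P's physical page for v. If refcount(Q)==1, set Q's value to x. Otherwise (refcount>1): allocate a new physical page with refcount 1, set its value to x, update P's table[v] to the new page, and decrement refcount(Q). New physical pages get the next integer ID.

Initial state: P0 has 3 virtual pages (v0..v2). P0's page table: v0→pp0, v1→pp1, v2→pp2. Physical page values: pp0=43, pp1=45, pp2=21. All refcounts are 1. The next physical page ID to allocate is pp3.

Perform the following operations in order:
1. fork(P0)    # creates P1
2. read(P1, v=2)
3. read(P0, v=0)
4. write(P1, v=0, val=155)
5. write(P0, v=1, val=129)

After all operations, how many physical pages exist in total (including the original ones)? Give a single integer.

Op 1: fork(P0) -> P1. 3 ppages; refcounts: pp0:2 pp1:2 pp2:2
Op 2: read(P1, v2) -> 21. No state change.
Op 3: read(P0, v0) -> 43. No state change.
Op 4: write(P1, v0, 155). refcount(pp0)=2>1 -> COPY to pp3. 4 ppages; refcounts: pp0:1 pp1:2 pp2:2 pp3:1
Op 5: write(P0, v1, 129). refcount(pp1)=2>1 -> COPY to pp4. 5 ppages; refcounts: pp0:1 pp1:1 pp2:2 pp3:1 pp4:1

Answer: 5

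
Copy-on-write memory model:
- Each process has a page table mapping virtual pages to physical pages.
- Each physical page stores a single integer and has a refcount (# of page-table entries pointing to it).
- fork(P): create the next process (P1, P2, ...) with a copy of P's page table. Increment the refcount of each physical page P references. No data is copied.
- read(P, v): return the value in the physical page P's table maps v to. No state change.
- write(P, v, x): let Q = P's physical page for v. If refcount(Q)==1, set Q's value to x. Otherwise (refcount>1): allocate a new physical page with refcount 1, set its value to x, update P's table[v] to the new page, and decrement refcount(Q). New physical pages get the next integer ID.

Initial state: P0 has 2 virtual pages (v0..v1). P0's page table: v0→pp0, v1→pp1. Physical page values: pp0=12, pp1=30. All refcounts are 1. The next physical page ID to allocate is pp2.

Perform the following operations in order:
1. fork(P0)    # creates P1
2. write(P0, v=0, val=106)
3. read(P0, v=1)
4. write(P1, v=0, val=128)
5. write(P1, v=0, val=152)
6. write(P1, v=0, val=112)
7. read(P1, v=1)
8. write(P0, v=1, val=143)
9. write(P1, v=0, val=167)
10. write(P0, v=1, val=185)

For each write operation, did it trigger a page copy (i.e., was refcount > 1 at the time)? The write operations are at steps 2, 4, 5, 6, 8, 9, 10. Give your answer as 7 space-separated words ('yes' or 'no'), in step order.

Op 1: fork(P0) -> P1. 2 ppages; refcounts: pp0:2 pp1:2
Op 2: write(P0, v0, 106). refcount(pp0)=2>1 -> COPY to pp2. 3 ppages; refcounts: pp0:1 pp1:2 pp2:1
Op 3: read(P0, v1) -> 30. No state change.
Op 4: write(P1, v0, 128). refcount(pp0)=1 -> write in place. 3 ppages; refcounts: pp0:1 pp1:2 pp2:1
Op 5: write(P1, v0, 152). refcount(pp0)=1 -> write in place. 3 ppages; refcounts: pp0:1 pp1:2 pp2:1
Op 6: write(P1, v0, 112). refcount(pp0)=1 -> write in place. 3 ppages; refcounts: pp0:1 pp1:2 pp2:1
Op 7: read(P1, v1) -> 30. No state change.
Op 8: write(P0, v1, 143). refcount(pp1)=2>1 -> COPY to pp3. 4 ppages; refcounts: pp0:1 pp1:1 pp2:1 pp3:1
Op 9: write(P1, v0, 167). refcount(pp0)=1 -> write in place. 4 ppages; refcounts: pp0:1 pp1:1 pp2:1 pp3:1
Op 10: write(P0, v1, 185). refcount(pp3)=1 -> write in place. 4 ppages; refcounts: pp0:1 pp1:1 pp2:1 pp3:1

yes no no no yes no no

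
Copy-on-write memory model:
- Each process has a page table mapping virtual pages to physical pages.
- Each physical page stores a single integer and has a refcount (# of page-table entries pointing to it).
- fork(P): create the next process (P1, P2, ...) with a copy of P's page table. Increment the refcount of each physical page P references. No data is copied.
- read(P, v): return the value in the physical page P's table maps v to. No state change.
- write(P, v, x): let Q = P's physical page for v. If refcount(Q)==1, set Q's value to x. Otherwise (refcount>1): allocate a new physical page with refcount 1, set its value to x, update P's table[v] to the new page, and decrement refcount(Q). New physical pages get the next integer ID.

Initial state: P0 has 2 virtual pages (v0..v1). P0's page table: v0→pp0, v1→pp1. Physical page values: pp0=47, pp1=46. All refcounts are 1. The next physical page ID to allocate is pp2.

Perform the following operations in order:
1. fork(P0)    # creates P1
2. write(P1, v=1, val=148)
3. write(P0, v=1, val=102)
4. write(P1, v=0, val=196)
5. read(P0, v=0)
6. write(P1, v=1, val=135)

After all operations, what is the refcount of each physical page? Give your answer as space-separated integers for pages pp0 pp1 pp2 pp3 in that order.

Answer: 1 1 1 1

Derivation:
Op 1: fork(P0) -> P1. 2 ppages; refcounts: pp0:2 pp1:2
Op 2: write(P1, v1, 148). refcount(pp1)=2>1 -> COPY to pp2. 3 ppages; refcounts: pp0:2 pp1:1 pp2:1
Op 3: write(P0, v1, 102). refcount(pp1)=1 -> write in place. 3 ppages; refcounts: pp0:2 pp1:1 pp2:1
Op 4: write(P1, v0, 196). refcount(pp0)=2>1 -> COPY to pp3. 4 ppages; refcounts: pp0:1 pp1:1 pp2:1 pp3:1
Op 5: read(P0, v0) -> 47. No state change.
Op 6: write(P1, v1, 135). refcount(pp2)=1 -> write in place. 4 ppages; refcounts: pp0:1 pp1:1 pp2:1 pp3:1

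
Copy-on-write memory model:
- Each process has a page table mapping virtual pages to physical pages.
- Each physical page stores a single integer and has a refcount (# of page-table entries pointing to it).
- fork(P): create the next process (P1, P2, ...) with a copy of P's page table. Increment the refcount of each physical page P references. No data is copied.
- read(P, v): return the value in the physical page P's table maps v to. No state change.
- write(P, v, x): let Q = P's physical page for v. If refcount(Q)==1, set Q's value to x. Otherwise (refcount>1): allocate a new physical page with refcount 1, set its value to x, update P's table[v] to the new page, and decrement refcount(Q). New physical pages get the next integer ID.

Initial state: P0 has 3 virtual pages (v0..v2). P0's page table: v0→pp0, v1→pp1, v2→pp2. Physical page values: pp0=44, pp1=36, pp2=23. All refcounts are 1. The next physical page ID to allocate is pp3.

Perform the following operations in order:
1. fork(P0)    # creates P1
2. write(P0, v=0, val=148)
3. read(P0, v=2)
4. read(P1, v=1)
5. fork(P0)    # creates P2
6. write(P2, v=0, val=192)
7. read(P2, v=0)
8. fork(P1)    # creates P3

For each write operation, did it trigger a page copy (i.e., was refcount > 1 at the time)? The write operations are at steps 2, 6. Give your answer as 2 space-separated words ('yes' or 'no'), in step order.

Op 1: fork(P0) -> P1. 3 ppages; refcounts: pp0:2 pp1:2 pp2:2
Op 2: write(P0, v0, 148). refcount(pp0)=2>1 -> COPY to pp3. 4 ppages; refcounts: pp0:1 pp1:2 pp2:2 pp3:1
Op 3: read(P0, v2) -> 23. No state change.
Op 4: read(P1, v1) -> 36. No state change.
Op 5: fork(P0) -> P2. 4 ppages; refcounts: pp0:1 pp1:3 pp2:3 pp3:2
Op 6: write(P2, v0, 192). refcount(pp3)=2>1 -> COPY to pp4. 5 ppages; refcounts: pp0:1 pp1:3 pp2:3 pp3:1 pp4:1
Op 7: read(P2, v0) -> 192. No state change.
Op 8: fork(P1) -> P3. 5 ppages; refcounts: pp0:2 pp1:4 pp2:4 pp3:1 pp4:1

yes yes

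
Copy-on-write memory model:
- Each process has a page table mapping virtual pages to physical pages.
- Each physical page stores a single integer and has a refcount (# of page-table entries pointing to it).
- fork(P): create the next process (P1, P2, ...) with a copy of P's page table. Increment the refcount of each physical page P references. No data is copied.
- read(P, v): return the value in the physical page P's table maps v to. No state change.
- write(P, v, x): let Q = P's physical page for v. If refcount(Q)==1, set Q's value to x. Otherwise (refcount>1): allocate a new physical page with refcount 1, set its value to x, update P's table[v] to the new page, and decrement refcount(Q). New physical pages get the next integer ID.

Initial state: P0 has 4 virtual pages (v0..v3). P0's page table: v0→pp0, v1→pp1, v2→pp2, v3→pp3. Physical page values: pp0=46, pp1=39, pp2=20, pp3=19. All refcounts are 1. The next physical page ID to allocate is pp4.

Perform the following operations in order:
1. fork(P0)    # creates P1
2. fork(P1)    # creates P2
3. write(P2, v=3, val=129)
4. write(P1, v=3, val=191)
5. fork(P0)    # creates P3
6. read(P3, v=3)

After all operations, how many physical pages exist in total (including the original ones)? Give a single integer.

Answer: 6

Derivation:
Op 1: fork(P0) -> P1. 4 ppages; refcounts: pp0:2 pp1:2 pp2:2 pp3:2
Op 2: fork(P1) -> P2. 4 ppages; refcounts: pp0:3 pp1:3 pp2:3 pp3:3
Op 3: write(P2, v3, 129). refcount(pp3)=3>1 -> COPY to pp4. 5 ppages; refcounts: pp0:3 pp1:3 pp2:3 pp3:2 pp4:1
Op 4: write(P1, v3, 191). refcount(pp3)=2>1 -> COPY to pp5. 6 ppages; refcounts: pp0:3 pp1:3 pp2:3 pp3:1 pp4:1 pp5:1
Op 5: fork(P0) -> P3. 6 ppages; refcounts: pp0:4 pp1:4 pp2:4 pp3:2 pp4:1 pp5:1
Op 6: read(P3, v3) -> 19. No state change.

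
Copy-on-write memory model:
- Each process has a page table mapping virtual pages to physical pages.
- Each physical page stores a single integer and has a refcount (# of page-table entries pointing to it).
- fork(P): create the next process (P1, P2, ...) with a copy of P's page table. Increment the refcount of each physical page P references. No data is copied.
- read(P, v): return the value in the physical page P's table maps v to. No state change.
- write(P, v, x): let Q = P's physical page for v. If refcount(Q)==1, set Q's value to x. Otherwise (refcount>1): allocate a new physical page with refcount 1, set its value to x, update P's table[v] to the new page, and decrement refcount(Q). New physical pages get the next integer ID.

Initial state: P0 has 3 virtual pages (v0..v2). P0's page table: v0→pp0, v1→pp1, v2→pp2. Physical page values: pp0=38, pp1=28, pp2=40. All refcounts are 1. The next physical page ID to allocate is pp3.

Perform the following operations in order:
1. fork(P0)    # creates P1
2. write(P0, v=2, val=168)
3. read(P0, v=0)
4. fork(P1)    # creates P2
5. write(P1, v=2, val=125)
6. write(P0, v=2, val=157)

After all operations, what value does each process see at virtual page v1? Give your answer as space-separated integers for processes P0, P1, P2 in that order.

Op 1: fork(P0) -> P1. 3 ppages; refcounts: pp0:2 pp1:2 pp2:2
Op 2: write(P0, v2, 168). refcount(pp2)=2>1 -> COPY to pp3. 4 ppages; refcounts: pp0:2 pp1:2 pp2:1 pp3:1
Op 3: read(P0, v0) -> 38. No state change.
Op 4: fork(P1) -> P2. 4 ppages; refcounts: pp0:3 pp1:3 pp2:2 pp3:1
Op 5: write(P1, v2, 125). refcount(pp2)=2>1 -> COPY to pp4. 5 ppages; refcounts: pp0:3 pp1:3 pp2:1 pp3:1 pp4:1
Op 6: write(P0, v2, 157). refcount(pp3)=1 -> write in place. 5 ppages; refcounts: pp0:3 pp1:3 pp2:1 pp3:1 pp4:1
P0: v1 -> pp1 = 28
P1: v1 -> pp1 = 28
P2: v1 -> pp1 = 28

Answer: 28 28 28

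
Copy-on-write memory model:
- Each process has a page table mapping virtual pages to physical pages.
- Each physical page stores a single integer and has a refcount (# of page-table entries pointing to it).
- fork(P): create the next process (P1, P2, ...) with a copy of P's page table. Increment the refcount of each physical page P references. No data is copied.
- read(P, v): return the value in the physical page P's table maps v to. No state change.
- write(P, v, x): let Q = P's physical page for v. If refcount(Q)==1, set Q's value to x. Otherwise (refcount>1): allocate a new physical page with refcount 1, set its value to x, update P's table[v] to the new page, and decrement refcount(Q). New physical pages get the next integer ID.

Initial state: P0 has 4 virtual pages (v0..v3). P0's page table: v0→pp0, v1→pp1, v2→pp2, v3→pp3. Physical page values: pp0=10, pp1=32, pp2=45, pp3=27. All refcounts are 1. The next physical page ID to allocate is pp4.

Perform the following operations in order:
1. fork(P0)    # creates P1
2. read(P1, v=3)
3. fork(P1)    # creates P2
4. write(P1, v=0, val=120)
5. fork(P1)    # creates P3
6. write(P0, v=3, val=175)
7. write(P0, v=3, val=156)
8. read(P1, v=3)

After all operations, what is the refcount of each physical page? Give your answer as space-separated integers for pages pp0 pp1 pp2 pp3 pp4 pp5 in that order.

Op 1: fork(P0) -> P1. 4 ppages; refcounts: pp0:2 pp1:2 pp2:2 pp3:2
Op 2: read(P1, v3) -> 27. No state change.
Op 3: fork(P1) -> P2. 4 ppages; refcounts: pp0:3 pp1:3 pp2:3 pp3:3
Op 4: write(P1, v0, 120). refcount(pp0)=3>1 -> COPY to pp4. 5 ppages; refcounts: pp0:2 pp1:3 pp2:3 pp3:3 pp4:1
Op 5: fork(P1) -> P3. 5 ppages; refcounts: pp0:2 pp1:4 pp2:4 pp3:4 pp4:2
Op 6: write(P0, v3, 175). refcount(pp3)=4>1 -> COPY to pp5. 6 ppages; refcounts: pp0:2 pp1:4 pp2:4 pp3:3 pp4:2 pp5:1
Op 7: write(P0, v3, 156). refcount(pp5)=1 -> write in place. 6 ppages; refcounts: pp0:2 pp1:4 pp2:4 pp3:3 pp4:2 pp5:1
Op 8: read(P1, v3) -> 27. No state change.

Answer: 2 4 4 3 2 1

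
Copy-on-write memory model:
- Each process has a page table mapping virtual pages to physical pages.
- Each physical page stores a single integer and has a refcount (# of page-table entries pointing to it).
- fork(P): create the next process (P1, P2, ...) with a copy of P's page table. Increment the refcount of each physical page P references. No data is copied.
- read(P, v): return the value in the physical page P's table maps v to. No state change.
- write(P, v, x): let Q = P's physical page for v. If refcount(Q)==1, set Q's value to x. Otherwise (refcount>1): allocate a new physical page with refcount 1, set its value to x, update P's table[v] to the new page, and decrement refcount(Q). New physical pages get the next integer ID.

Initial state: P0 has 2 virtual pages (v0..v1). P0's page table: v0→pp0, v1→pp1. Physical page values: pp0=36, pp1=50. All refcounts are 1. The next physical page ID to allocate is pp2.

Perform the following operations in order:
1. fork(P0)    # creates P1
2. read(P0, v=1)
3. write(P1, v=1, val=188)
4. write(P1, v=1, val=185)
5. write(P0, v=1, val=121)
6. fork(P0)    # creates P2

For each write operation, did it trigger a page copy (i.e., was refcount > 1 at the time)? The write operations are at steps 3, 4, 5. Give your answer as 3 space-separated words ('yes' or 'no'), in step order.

Op 1: fork(P0) -> P1. 2 ppages; refcounts: pp0:2 pp1:2
Op 2: read(P0, v1) -> 50. No state change.
Op 3: write(P1, v1, 188). refcount(pp1)=2>1 -> COPY to pp2. 3 ppages; refcounts: pp0:2 pp1:1 pp2:1
Op 4: write(P1, v1, 185). refcount(pp2)=1 -> write in place. 3 ppages; refcounts: pp0:2 pp1:1 pp2:1
Op 5: write(P0, v1, 121). refcount(pp1)=1 -> write in place. 3 ppages; refcounts: pp0:2 pp1:1 pp2:1
Op 6: fork(P0) -> P2. 3 ppages; refcounts: pp0:3 pp1:2 pp2:1

yes no no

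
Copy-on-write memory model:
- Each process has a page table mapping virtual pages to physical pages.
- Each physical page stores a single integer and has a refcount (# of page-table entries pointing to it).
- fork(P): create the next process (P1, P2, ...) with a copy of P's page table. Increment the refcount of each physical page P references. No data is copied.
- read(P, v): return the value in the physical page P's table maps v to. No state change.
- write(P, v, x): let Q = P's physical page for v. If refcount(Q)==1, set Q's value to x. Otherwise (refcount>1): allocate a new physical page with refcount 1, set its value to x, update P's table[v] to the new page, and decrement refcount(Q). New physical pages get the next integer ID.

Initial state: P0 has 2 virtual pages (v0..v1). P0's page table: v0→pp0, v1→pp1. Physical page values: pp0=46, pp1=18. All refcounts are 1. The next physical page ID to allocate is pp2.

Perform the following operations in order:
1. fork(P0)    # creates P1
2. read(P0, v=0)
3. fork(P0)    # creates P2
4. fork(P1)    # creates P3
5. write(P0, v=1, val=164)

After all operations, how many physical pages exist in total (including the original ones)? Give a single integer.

Op 1: fork(P0) -> P1. 2 ppages; refcounts: pp0:2 pp1:2
Op 2: read(P0, v0) -> 46. No state change.
Op 3: fork(P0) -> P2. 2 ppages; refcounts: pp0:3 pp1:3
Op 4: fork(P1) -> P3. 2 ppages; refcounts: pp0:4 pp1:4
Op 5: write(P0, v1, 164). refcount(pp1)=4>1 -> COPY to pp2. 3 ppages; refcounts: pp0:4 pp1:3 pp2:1

Answer: 3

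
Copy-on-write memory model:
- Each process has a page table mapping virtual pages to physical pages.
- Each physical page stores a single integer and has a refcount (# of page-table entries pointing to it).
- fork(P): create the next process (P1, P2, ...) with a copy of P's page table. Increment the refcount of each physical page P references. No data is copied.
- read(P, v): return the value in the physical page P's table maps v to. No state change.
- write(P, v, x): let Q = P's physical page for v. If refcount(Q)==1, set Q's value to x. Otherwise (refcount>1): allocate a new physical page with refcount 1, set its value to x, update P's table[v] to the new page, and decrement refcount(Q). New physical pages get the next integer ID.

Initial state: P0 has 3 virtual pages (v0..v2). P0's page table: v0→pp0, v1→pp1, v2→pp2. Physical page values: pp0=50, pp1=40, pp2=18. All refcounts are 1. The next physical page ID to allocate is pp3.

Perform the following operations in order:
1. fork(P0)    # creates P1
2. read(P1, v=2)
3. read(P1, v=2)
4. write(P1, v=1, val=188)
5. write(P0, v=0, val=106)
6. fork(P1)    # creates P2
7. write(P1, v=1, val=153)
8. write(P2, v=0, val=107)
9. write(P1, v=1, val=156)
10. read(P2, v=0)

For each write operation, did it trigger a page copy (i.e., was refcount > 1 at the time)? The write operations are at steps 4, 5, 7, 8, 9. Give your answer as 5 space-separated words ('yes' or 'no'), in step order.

Op 1: fork(P0) -> P1. 3 ppages; refcounts: pp0:2 pp1:2 pp2:2
Op 2: read(P1, v2) -> 18. No state change.
Op 3: read(P1, v2) -> 18. No state change.
Op 4: write(P1, v1, 188). refcount(pp1)=2>1 -> COPY to pp3. 4 ppages; refcounts: pp0:2 pp1:1 pp2:2 pp3:1
Op 5: write(P0, v0, 106). refcount(pp0)=2>1 -> COPY to pp4. 5 ppages; refcounts: pp0:1 pp1:1 pp2:2 pp3:1 pp4:1
Op 6: fork(P1) -> P2. 5 ppages; refcounts: pp0:2 pp1:1 pp2:3 pp3:2 pp4:1
Op 7: write(P1, v1, 153). refcount(pp3)=2>1 -> COPY to pp5. 6 ppages; refcounts: pp0:2 pp1:1 pp2:3 pp3:1 pp4:1 pp5:1
Op 8: write(P2, v0, 107). refcount(pp0)=2>1 -> COPY to pp6. 7 ppages; refcounts: pp0:1 pp1:1 pp2:3 pp3:1 pp4:1 pp5:1 pp6:1
Op 9: write(P1, v1, 156). refcount(pp5)=1 -> write in place. 7 ppages; refcounts: pp0:1 pp1:1 pp2:3 pp3:1 pp4:1 pp5:1 pp6:1
Op 10: read(P2, v0) -> 107. No state change.

yes yes yes yes no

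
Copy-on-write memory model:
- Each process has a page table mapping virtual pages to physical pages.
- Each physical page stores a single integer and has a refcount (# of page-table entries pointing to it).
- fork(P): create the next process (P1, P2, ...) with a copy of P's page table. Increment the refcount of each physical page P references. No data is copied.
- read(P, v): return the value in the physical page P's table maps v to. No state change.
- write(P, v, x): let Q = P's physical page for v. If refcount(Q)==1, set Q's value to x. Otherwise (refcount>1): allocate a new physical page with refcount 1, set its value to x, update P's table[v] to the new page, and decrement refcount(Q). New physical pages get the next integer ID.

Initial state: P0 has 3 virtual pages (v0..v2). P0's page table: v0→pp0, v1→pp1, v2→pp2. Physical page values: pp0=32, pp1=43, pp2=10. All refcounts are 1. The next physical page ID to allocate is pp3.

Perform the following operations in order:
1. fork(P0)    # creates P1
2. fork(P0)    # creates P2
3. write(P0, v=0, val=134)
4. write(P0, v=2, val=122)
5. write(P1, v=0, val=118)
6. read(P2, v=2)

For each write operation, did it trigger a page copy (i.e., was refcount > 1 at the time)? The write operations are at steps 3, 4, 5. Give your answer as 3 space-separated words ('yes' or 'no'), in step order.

Op 1: fork(P0) -> P1. 3 ppages; refcounts: pp0:2 pp1:2 pp2:2
Op 2: fork(P0) -> P2. 3 ppages; refcounts: pp0:3 pp1:3 pp2:3
Op 3: write(P0, v0, 134). refcount(pp0)=3>1 -> COPY to pp3. 4 ppages; refcounts: pp0:2 pp1:3 pp2:3 pp3:1
Op 4: write(P0, v2, 122). refcount(pp2)=3>1 -> COPY to pp4. 5 ppages; refcounts: pp0:2 pp1:3 pp2:2 pp3:1 pp4:1
Op 5: write(P1, v0, 118). refcount(pp0)=2>1 -> COPY to pp5. 6 ppages; refcounts: pp0:1 pp1:3 pp2:2 pp3:1 pp4:1 pp5:1
Op 6: read(P2, v2) -> 10. No state change.

yes yes yes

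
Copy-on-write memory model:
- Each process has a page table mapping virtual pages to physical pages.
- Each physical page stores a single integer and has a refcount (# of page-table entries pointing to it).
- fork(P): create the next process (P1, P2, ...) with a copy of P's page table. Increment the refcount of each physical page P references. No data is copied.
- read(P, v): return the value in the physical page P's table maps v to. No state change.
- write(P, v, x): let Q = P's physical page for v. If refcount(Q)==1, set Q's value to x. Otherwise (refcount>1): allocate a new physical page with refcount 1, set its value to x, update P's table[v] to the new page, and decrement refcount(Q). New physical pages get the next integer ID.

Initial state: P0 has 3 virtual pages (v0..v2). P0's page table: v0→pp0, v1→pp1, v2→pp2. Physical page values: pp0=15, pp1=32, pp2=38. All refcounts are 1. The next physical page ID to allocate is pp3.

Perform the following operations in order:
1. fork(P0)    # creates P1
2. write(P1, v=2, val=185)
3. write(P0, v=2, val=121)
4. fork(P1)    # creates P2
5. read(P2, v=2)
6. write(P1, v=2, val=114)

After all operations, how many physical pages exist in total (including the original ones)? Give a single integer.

Answer: 5

Derivation:
Op 1: fork(P0) -> P1. 3 ppages; refcounts: pp0:2 pp1:2 pp2:2
Op 2: write(P1, v2, 185). refcount(pp2)=2>1 -> COPY to pp3. 4 ppages; refcounts: pp0:2 pp1:2 pp2:1 pp3:1
Op 3: write(P0, v2, 121). refcount(pp2)=1 -> write in place. 4 ppages; refcounts: pp0:2 pp1:2 pp2:1 pp3:1
Op 4: fork(P1) -> P2. 4 ppages; refcounts: pp0:3 pp1:3 pp2:1 pp3:2
Op 5: read(P2, v2) -> 185. No state change.
Op 6: write(P1, v2, 114). refcount(pp3)=2>1 -> COPY to pp4. 5 ppages; refcounts: pp0:3 pp1:3 pp2:1 pp3:1 pp4:1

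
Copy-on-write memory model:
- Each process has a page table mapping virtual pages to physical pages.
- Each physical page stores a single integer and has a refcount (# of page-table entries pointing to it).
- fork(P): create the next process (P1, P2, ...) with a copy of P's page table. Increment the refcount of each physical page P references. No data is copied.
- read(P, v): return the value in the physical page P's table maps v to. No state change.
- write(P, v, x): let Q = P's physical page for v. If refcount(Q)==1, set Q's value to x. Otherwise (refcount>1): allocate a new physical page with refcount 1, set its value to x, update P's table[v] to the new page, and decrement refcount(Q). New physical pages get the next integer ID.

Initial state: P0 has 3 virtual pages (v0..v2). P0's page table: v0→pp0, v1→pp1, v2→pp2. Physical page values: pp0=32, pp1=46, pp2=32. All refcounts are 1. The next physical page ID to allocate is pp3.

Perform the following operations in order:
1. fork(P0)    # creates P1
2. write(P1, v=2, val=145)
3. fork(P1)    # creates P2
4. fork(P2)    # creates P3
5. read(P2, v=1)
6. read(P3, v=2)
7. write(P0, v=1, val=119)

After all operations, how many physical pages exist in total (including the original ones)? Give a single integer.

Answer: 5

Derivation:
Op 1: fork(P0) -> P1. 3 ppages; refcounts: pp0:2 pp1:2 pp2:2
Op 2: write(P1, v2, 145). refcount(pp2)=2>1 -> COPY to pp3. 4 ppages; refcounts: pp0:2 pp1:2 pp2:1 pp3:1
Op 3: fork(P1) -> P2. 4 ppages; refcounts: pp0:3 pp1:3 pp2:1 pp3:2
Op 4: fork(P2) -> P3. 4 ppages; refcounts: pp0:4 pp1:4 pp2:1 pp3:3
Op 5: read(P2, v1) -> 46. No state change.
Op 6: read(P3, v2) -> 145. No state change.
Op 7: write(P0, v1, 119). refcount(pp1)=4>1 -> COPY to pp4. 5 ppages; refcounts: pp0:4 pp1:3 pp2:1 pp3:3 pp4:1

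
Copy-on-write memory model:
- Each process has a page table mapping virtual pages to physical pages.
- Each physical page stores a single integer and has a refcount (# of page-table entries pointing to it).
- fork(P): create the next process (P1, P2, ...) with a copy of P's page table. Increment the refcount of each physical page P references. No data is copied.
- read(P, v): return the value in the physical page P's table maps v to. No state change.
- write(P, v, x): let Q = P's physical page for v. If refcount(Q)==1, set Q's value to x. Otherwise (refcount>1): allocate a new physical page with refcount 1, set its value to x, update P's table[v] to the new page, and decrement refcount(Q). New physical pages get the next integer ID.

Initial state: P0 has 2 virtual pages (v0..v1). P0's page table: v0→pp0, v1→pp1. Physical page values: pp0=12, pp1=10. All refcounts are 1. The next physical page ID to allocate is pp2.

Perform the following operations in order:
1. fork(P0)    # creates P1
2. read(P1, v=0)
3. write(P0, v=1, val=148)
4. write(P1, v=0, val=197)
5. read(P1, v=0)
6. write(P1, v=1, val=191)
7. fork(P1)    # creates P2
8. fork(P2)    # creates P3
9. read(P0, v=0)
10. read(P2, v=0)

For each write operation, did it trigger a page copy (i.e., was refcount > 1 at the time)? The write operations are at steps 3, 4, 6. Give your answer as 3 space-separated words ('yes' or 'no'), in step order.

Op 1: fork(P0) -> P1. 2 ppages; refcounts: pp0:2 pp1:2
Op 2: read(P1, v0) -> 12. No state change.
Op 3: write(P0, v1, 148). refcount(pp1)=2>1 -> COPY to pp2. 3 ppages; refcounts: pp0:2 pp1:1 pp2:1
Op 4: write(P1, v0, 197). refcount(pp0)=2>1 -> COPY to pp3. 4 ppages; refcounts: pp0:1 pp1:1 pp2:1 pp3:1
Op 5: read(P1, v0) -> 197. No state change.
Op 6: write(P1, v1, 191). refcount(pp1)=1 -> write in place. 4 ppages; refcounts: pp0:1 pp1:1 pp2:1 pp3:1
Op 7: fork(P1) -> P2. 4 ppages; refcounts: pp0:1 pp1:2 pp2:1 pp3:2
Op 8: fork(P2) -> P3. 4 ppages; refcounts: pp0:1 pp1:3 pp2:1 pp3:3
Op 9: read(P0, v0) -> 12. No state change.
Op 10: read(P2, v0) -> 197. No state change.

yes yes no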